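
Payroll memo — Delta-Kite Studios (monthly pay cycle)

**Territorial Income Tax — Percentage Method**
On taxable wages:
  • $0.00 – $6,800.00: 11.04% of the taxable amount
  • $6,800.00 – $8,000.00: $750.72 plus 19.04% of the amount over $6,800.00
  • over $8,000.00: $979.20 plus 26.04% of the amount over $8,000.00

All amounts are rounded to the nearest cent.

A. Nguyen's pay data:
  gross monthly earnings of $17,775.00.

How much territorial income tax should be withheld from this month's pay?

Territorial Income Tax: taxable = $17,775.00
  $979.20 + 26.04% × ($17,775.00 − $8,000.00) = $979.20 + 26.04% × $9,775.00 = $3,524.61

$3,524.61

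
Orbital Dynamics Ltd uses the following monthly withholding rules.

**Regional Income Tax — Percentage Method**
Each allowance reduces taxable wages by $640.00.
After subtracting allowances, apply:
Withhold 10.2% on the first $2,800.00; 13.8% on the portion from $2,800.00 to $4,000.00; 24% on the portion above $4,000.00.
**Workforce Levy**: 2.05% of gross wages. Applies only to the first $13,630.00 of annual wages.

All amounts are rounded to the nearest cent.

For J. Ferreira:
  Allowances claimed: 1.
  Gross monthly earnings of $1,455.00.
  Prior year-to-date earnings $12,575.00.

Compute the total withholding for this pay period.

$104.76

Regional Income Tax: taxable = $1,455.00 − 1×$640.00 = $815.00
  10.2% × $815.00 = $83.13
Workforce Levy: cap $13,630.00 − YTD $12,575.00 = $1,055.00 subject; 2.05% × $1,055.00 = $21.63
Total: $83.13 + $21.63 = $104.76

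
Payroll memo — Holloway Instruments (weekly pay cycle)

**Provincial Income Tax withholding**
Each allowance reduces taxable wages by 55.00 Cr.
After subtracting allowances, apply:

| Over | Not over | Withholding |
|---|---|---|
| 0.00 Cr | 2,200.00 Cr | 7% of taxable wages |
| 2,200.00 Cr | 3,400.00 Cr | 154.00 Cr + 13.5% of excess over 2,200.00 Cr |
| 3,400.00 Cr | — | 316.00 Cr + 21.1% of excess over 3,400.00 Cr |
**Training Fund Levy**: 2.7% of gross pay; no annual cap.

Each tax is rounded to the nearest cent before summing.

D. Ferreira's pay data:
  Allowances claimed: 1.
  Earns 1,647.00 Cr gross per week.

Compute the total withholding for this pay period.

155.91 Cr

Provincial Income Tax: taxable = 1,647.00 Cr − 1×55.00 Cr = 1,592.00 Cr
  7% × 1,592.00 Cr = 111.44 Cr
Training Fund Levy: 2.7% × 1,647.00 Cr = 44.47 Cr
Total: 111.44 Cr + 44.47 Cr = 155.91 Cr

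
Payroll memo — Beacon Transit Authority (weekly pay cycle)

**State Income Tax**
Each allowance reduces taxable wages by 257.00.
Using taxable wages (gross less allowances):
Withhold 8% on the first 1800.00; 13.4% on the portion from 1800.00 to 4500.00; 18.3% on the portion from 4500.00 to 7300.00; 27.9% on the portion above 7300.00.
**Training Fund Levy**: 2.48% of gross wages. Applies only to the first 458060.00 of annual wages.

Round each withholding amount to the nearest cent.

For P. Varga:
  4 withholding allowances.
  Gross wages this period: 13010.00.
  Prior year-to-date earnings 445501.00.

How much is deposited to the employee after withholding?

State Income Tax: taxable = 13010.00 − 4×257.00 = 11982.00
  1018.20 + 27.9% × (11982.00 − 7300.00) = 1018.20 + 27.9% × 4682.00 = 2324.48
Training Fund Levy: cap 458060.00 − YTD 445501.00 = 12559.00 subject; 2.48% × 12559.00 = 311.46
Total withheld: 2324.48 + 311.46 = 2635.94
Net pay: 13010.00 − 2635.94 = 10374.06

10374.06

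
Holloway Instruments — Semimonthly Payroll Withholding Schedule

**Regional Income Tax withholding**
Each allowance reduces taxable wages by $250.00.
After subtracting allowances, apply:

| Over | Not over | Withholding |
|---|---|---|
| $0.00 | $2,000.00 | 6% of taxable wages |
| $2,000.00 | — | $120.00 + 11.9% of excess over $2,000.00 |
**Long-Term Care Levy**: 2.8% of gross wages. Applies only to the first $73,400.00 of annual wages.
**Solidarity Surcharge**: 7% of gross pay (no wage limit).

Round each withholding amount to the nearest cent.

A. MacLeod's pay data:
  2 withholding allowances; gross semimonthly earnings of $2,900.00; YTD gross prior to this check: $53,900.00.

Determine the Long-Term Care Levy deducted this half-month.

$81.20

Long-Term Care Levy: 2.8% × $2,900.00 = $81.20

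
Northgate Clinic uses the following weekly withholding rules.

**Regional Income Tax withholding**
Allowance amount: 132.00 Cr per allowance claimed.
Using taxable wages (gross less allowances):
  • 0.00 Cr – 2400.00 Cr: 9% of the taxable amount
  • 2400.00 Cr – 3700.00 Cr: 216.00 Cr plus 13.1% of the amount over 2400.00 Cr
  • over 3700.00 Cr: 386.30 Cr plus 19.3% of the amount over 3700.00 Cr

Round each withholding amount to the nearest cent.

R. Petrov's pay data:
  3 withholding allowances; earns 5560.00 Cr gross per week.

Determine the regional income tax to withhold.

668.85 Cr

Regional Income Tax: taxable = 5560.00 Cr − 3×132.00 Cr = 5164.00 Cr
  386.30 Cr + 19.3% × (5164.00 Cr − 3700.00 Cr) = 386.30 Cr + 19.3% × 1464.00 Cr = 668.85 Cr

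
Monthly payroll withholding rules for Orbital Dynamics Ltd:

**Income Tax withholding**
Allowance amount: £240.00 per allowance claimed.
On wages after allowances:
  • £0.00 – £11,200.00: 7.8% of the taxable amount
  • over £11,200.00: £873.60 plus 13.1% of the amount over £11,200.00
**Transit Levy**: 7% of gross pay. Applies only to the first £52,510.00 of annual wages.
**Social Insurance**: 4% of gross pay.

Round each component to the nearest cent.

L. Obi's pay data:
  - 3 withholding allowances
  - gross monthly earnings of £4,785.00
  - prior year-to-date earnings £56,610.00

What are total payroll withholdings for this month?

£508.47

Income Tax: taxable = £4,785.00 − 3×£240.00 = £4,065.00
  7.8% × £4,065.00 = £317.07
Transit Levy: YTD £56,610.00 ≥ cap £52,510.00 → £0.00
Social Insurance: 4% × £4,785.00 = £191.40
Total: £317.07 + £0.00 + £191.40 = £508.47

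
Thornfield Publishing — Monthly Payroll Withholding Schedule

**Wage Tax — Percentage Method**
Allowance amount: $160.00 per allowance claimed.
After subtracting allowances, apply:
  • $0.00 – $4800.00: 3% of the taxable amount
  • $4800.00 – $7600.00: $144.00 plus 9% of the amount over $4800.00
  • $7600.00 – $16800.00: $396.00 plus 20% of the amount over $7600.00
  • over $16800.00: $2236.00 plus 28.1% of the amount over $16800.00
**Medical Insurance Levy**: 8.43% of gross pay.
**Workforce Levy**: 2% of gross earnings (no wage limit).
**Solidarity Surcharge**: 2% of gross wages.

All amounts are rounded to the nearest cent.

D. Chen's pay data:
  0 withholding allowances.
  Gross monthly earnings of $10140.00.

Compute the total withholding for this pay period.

Wage Tax: taxable = $10140.00
  $396.00 + 20% × ($10140.00 − $7600.00) = $396.00 + 20% × $2540.00 = $904.00
Medical Insurance Levy: 8.43% × $10140.00 = $854.80
Workforce Levy: 2% × $10140.00 = $202.80
Solidarity Surcharge: 2% × $10140.00 = $202.80
Total: $904.00 + $854.80 + $202.80 + $202.80 = $2164.40

$2164.40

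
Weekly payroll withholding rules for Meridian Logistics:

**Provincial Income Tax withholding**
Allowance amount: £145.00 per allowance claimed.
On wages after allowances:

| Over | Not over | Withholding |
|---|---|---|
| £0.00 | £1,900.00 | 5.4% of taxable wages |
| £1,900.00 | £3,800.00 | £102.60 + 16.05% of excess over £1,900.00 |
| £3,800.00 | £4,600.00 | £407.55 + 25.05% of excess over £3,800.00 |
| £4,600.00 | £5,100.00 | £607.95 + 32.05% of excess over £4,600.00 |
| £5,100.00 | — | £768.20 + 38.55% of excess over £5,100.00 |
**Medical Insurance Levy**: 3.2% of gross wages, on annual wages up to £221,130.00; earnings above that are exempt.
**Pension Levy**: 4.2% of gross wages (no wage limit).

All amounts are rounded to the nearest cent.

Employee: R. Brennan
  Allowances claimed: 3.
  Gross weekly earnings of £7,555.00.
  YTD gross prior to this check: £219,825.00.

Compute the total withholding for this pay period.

Provincial Income Tax: taxable = £7,555.00 − 3×£145.00 = £7,120.00
  £768.20 + 38.55% × (£7,120.00 − £5,100.00) = £768.20 + 38.55% × £2,020.00 = £1,546.91
Medical Insurance Levy: cap £221,130.00 − YTD £219,825.00 = £1,305.00 subject; 3.2% × £1,305.00 = £41.76
Pension Levy: 4.2% × £7,555.00 = £317.31
Total: £1,546.91 + £41.76 + £317.31 = £1,905.98

£1,905.98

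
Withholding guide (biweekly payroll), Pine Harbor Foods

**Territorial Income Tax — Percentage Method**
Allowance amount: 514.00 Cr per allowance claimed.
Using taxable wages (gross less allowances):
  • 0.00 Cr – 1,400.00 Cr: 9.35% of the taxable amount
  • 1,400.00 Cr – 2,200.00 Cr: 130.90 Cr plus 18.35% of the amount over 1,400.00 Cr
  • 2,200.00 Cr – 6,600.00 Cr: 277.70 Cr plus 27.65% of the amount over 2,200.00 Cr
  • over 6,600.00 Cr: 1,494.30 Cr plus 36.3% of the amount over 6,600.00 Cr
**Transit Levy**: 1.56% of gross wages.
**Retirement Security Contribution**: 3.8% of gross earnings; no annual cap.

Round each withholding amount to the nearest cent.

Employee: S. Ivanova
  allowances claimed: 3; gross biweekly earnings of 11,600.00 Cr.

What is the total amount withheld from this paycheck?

3,371.31 Cr

Territorial Income Tax: taxable = 11,600.00 Cr − 3×514.00 Cr = 10,058.00 Cr
  1,494.30 Cr + 36.3% × (10,058.00 Cr − 6,600.00 Cr) = 1,494.30 Cr + 36.3% × 3,458.00 Cr = 2,749.55 Cr
Transit Levy: 1.56% × 11,600.00 Cr = 180.96 Cr
Retirement Security Contribution: 3.8% × 11,600.00 Cr = 440.80 Cr
Total: 2,749.55 Cr + 180.96 Cr + 440.80 Cr = 3,371.31 Cr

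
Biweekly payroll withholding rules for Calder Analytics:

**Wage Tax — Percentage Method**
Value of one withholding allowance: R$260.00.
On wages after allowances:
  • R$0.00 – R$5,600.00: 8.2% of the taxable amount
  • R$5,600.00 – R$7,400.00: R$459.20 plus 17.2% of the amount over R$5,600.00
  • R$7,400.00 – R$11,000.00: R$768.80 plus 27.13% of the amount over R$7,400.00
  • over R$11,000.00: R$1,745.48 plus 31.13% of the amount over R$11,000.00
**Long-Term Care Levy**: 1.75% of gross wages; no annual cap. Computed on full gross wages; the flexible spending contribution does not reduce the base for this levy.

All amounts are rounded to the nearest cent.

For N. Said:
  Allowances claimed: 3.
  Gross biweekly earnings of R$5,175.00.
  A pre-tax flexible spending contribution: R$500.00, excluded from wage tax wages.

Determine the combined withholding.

R$409.95

Wage Tax: taxable = R$5,175.00 − R$500.00 − 3×R$260.00 = R$3,895.00
  8.2% × R$3,895.00 = R$319.39
Long-Term Care Levy: 1.75% × R$5,175.00 = R$90.56
Total: R$319.39 + R$90.56 = R$409.95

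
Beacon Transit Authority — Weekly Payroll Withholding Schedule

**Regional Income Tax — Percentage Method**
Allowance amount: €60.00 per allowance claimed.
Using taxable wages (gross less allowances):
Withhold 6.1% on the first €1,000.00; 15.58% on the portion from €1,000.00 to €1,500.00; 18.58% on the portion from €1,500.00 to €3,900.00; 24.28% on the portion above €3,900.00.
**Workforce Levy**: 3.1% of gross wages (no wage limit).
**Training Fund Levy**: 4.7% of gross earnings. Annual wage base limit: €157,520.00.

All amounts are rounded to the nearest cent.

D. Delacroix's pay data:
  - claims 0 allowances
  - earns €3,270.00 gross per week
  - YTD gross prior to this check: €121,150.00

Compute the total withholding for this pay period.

Regional Income Tax: taxable = €3,270.00
  €138.90 + 18.58% × (€3,270.00 − €1,500.00) = €138.90 + 18.58% × €1,770.00 = €467.77
Workforce Levy: 3.1% × €3,270.00 = €101.37
Training Fund Levy: 4.7% × €3,270.00 = €153.69
Total: €467.77 + €101.37 + €153.69 = €722.83

€722.83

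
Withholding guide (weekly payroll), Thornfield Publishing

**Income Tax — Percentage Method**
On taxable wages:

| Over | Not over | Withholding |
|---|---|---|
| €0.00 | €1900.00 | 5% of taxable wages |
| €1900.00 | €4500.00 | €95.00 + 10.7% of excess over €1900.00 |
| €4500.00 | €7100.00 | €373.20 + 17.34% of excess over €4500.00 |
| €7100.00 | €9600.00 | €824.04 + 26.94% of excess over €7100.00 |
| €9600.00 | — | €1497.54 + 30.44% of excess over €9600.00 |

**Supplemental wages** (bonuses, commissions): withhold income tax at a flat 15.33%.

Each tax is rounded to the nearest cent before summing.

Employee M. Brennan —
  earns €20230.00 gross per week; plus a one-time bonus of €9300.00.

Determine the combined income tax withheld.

€6159.00

Income Tax: taxable = €20230.00
  €1497.54 + 30.44% × (€20230.00 − €9600.00) = €1497.54 + 30.44% × €10630.00 = €4733.31
Supplemental (15.33% flat on bonus): 15.33% × €9300.00 = €1425.69
Total income tax: €4733.31 + €1425.69 = €6159.00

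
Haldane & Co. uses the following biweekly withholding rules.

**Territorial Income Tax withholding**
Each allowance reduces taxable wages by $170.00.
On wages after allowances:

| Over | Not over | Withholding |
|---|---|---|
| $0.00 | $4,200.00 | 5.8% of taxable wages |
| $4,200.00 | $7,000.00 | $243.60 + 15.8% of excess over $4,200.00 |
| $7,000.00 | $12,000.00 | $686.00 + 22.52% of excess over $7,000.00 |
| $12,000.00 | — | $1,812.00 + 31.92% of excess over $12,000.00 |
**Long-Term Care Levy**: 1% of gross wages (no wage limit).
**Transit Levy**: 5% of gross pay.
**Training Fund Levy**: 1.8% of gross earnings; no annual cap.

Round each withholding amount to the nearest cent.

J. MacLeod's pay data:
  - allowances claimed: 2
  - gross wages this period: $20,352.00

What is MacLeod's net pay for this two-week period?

$14,395.11

Territorial Income Tax: taxable = $20,352.00 − 2×$170.00 = $20,012.00
  $1,812.00 + 31.92% × ($20,012.00 − $12,000.00) = $1,812.00 + 31.92% × $8,012.00 = $4,369.43
Long-Term Care Levy: 1% × $20,352.00 = $203.52
Transit Levy: 5% × $20,352.00 = $1,017.60
Training Fund Levy: 1.8% × $20,352.00 = $366.34
Total withheld: $4,369.43 + $203.52 + $1,017.60 + $366.34 = $5,956.89
Net pay: $20,352.00 − $5,956.89 = $14,395.11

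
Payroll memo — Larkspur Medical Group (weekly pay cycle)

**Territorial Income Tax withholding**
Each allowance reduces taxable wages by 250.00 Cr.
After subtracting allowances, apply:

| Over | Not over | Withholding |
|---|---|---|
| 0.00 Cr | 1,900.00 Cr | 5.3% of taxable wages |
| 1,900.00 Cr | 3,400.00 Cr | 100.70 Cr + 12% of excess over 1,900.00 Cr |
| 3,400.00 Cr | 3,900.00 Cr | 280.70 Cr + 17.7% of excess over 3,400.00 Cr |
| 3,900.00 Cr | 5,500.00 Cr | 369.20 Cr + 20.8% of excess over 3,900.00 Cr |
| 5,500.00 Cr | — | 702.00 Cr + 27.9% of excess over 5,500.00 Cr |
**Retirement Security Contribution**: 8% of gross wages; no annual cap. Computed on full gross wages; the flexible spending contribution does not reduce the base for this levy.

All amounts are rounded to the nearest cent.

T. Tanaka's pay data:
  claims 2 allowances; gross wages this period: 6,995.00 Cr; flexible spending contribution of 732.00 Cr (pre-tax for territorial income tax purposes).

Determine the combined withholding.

Territorial Income Tax: taxable = 6,995.00 Cr − 732.00 Cr − 2×250.00 Cr = 5,763.00 Cr
  702.00 Cr + 27.9% × (5,763.00 Cr − 5,500.00 Cr) = 702.00 Cr + 27.9% × 263.00 Cr = 775.38 Cr
Retirement Security Contribution: 8% × 6,995.00 Cr = 559.60 Cr
Total: 775.38 Cr + 559.60 Cr = 1,334.98 Cr

1,334.98 Cr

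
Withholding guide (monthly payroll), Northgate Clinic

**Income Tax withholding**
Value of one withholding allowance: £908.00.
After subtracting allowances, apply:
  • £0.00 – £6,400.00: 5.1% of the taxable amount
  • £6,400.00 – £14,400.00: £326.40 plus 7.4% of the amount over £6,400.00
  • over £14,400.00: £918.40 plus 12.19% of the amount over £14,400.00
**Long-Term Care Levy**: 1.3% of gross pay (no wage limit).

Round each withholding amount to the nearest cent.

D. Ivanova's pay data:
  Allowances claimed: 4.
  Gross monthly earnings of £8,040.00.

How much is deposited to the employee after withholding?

£7,710.67

Income Tax: taxable = £8,040.00 − 4×£908.00 = £4,408.00
  5.1% × £4,408.00 = £224.81
Long-Term Care Levy: 1.3% × £8,040.00 = £104.52
Total withheld: £224.81 + £104.52 = £329.33
Net pay: £8,040.00 − £329.33 = £7,710.67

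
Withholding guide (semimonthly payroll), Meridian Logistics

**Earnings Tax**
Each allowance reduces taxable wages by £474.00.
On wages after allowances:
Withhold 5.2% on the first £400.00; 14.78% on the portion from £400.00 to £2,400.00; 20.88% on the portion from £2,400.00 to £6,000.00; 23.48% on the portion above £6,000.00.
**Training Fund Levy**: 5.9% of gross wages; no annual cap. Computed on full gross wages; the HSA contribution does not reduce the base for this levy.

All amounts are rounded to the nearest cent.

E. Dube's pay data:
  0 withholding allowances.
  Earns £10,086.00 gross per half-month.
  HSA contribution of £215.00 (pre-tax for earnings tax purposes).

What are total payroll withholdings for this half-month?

Earnings Tax: taxable = £10,086.00 − £215.00 = £9,871.00
  £1,068.08 + 23.48% × (£9,871.00 − £6,000.00) = £1,068.08 + 23.48% × £3,871.00 = £1,976.99
Training Fund Levy: 5.9% × £10,086.00 = £595.07
Total: £1,976.99 + £595.07 = £2,572.06

£2,572.06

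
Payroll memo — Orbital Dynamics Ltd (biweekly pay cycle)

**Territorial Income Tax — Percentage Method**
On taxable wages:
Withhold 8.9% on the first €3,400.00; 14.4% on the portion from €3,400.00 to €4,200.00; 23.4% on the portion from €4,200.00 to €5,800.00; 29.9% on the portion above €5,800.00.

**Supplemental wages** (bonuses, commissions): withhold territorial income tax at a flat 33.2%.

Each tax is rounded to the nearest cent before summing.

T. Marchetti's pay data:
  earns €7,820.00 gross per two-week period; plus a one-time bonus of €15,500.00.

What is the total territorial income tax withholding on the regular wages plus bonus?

€6,542.18

Territorial Income Tax: taxable = €7,820.00
  €792.20 + 29.9% × (€7,820.00 − €5,800.00) = €792.20 + 29.9% × €2,020.00 = €1,396.18
Supplemental (33.2% flat on bonus): 33.2% × €15,500.00 = €5,146.00
Total territorial income tax: €1,396.18 + €5,146.00 = €6,542.18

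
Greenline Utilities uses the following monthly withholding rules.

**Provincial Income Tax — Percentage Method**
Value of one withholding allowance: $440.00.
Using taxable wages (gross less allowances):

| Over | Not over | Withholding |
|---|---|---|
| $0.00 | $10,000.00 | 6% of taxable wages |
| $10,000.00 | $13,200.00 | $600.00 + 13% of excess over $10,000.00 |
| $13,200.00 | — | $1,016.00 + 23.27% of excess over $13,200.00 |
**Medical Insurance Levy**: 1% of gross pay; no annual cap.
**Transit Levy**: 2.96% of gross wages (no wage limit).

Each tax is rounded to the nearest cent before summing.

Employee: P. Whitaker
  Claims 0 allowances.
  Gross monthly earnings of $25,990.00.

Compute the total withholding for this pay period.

Provincial Income Tax: taxable = $25,990.00
  $1,016.00 + 23.27% × ($25,990.00 − $13,200.00) = $1,016.00 + 23.27% × $12,790.00 = $3,992.23
Medical Insurance Levy: 1% × $25,990.00 = $259.90
Transit Levy: 2.96% × $25,990.00 = $769.30
Total: $3,992.23 + $259.90 + $769.30 = $5,021.43

$5,021.43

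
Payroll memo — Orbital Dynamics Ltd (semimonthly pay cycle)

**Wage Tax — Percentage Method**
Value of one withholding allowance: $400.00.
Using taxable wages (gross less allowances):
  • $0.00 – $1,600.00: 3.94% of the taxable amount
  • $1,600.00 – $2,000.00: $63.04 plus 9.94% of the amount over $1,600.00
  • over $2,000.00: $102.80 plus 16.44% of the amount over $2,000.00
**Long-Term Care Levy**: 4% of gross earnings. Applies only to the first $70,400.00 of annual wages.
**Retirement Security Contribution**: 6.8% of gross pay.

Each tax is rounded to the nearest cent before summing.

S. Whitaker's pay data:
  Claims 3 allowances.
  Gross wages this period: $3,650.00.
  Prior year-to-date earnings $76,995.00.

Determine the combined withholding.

Wage Tax: taxable = $3,650.00 − 3×$400.00 = $2,450.00
  $102.80 + 16.44% × ($2,450.00 − $2,000.00) = $102.80 + 16.44% × $450.00 = $176.78
Long-Term Care Levy: YTD $76,995.00 ≥ cap $70,400.00 → $0.00
Retirement Security Contribution: 6.8% × $3,650.00 = $248.20
Total: $176.78 + $0.00 + $248.20 = $424.98

$424.98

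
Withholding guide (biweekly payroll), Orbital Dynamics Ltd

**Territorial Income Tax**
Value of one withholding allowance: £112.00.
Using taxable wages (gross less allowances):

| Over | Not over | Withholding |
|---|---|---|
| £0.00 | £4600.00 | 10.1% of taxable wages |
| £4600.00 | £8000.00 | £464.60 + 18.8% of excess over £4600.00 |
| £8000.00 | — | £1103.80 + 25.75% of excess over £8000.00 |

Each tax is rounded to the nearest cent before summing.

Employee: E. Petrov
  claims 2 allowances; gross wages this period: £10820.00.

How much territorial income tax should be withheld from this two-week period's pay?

Territorial Income Tax: taxable = £10820.00 − 2×£112.00 = £10596.00
  £1103.80 + 25.75% × (£10596.00 − £8000.00) = £1103.80 + 25.75% × £2596.00 = £1772.27

£1772.27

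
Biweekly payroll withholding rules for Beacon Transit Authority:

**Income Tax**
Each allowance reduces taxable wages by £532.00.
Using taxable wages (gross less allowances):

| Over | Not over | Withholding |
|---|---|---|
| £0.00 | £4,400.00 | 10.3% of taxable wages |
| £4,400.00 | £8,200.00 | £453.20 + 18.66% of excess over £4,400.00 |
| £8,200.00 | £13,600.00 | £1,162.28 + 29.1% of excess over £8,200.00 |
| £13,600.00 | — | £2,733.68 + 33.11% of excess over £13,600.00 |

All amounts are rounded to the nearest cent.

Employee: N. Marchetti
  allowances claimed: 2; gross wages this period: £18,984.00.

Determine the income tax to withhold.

£4,164.03

Income Tax: taxable = £18,984.00 − 2×£532.00 = £17,920.00
  £2,733.68 + 33.11% × (£17,920.00 − £13,600.00) = £2,733.68 + 33.11% × £4,320.00 = £4,164.03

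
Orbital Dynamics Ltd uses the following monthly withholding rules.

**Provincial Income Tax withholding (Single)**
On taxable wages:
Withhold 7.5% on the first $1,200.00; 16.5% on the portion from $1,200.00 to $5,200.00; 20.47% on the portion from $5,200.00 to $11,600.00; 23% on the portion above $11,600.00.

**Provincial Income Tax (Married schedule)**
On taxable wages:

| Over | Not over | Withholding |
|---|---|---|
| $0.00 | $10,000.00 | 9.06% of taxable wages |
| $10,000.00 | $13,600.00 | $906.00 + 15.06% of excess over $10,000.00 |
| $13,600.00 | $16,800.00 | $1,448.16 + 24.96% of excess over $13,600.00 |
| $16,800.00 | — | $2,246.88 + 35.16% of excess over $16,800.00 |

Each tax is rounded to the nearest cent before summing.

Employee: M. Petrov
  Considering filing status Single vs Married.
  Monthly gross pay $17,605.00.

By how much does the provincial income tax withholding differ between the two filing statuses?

$911.31

Provincial Income Tax (Single): taxable = $17,605.00
  $2,060.08 + 23% × ($17,605.00 − $11,600.00) = $2,060.08 + 23% × $6,005.00 = $3,441.23
Provincial Income Tax (Married): taxable = $17,605.00
  $2,246.88 + 35.16% × ($17,605.00 − $16,800.00) = $2,246.88 + 35.16% × $805.00 = $2,529.92
Difference: |$3,441.23 − $2,529.92| = $911.31 (higher under Single)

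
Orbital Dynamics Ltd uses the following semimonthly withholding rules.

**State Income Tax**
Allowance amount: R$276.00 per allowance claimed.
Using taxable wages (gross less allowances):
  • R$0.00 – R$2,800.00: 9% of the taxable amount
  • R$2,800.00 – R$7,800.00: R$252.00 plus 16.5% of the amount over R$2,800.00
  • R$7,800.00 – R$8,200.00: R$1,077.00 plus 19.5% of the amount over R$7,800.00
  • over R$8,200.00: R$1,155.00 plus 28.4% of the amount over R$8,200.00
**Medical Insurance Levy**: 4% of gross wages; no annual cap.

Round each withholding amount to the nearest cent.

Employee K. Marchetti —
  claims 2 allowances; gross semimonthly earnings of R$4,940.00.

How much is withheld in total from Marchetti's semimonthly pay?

R$711.62

State Income Tax: taxable = R$4,940.00 − 2×R$276.00 = R$4,388.00
  R$252.00 + 16.5% × (R$4,388.00 − R$2,800.00) = R$252.00 + 16.5% × R$1,588.00 = R$514.02
Medical Insurance Levy: 4% × R$4,940.00 = R$197.60
Total: R$514.02 + R$197.60 = R$711.62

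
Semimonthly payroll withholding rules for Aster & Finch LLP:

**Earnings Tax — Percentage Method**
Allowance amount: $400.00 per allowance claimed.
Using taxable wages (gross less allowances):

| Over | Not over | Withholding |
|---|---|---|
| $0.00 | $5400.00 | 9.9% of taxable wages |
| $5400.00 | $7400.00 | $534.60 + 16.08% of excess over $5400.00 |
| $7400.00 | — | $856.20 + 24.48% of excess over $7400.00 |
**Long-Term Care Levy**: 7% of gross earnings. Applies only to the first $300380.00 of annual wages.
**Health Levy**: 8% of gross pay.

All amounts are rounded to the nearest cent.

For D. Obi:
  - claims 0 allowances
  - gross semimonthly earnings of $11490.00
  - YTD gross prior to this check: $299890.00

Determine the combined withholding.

$2810.93

Earnings Tax: taxable = $11490.00
  $856.20 + 24.48% × ($11490.00 − $7400.00) = $856.20 + 24.48% × $4090.00 = $1857.43
Long-Term Care Levy: cap $300380.00 − YTD $299890.00 = $490.00 subject; 7% × $490.00 = $34.30
Health Levy: 8% × $11490.00 = $919.20
Total: $1857.43 + $34.30 + $919.20 = $2810.93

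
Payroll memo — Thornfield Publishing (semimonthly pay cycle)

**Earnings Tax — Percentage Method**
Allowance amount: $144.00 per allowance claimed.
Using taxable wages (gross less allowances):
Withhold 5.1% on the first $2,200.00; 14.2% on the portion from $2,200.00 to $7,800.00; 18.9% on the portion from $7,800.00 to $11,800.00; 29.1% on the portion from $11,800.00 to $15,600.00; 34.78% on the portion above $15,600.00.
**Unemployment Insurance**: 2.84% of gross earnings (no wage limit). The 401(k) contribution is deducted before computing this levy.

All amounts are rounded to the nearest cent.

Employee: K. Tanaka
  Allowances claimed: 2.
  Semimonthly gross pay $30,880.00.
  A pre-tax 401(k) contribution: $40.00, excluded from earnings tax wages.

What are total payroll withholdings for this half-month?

$8,845.37

Earnings Tax: taxable = $30,880.00 − $40.00 − 2×$144.00 = $30,552.00
  $2,769.20 + 34.78% × ($30,552.00 − $15,600.00) = $2,769.20 + 34.78% × $14,952.00 = $7,969.51
Unemployment Insurance: 2.84% × $30,840.00 = $875.86
Total: $7,969.51 + $875.86 = $8,845.37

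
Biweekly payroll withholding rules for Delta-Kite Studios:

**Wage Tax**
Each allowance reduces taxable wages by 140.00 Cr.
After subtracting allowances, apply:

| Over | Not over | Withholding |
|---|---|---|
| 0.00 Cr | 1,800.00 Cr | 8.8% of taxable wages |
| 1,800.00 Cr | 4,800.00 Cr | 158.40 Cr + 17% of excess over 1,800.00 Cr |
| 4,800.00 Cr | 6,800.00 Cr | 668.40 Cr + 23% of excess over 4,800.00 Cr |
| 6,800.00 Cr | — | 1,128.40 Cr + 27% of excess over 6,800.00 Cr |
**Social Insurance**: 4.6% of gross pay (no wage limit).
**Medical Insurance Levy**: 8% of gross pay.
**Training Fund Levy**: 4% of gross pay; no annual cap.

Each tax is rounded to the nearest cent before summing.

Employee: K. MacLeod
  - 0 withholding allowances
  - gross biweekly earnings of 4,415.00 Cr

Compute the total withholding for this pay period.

1,335.84 Cr

Wage Tax: taxable = 4,415.00 Cr
  158.40 Cr + 17% × (4,415.00 Cr − 1,800.00 Cr) = 158.40 Cr + 17% × 2,615.00 Cr = 602.95 Cr
Social Insurance: 4.6% × 4,415.00 Cr = 203.09 Cr
Medical Insurance Levy: 8% × 4,415.00 Cr = 353.20 Cr
Training Fund Levy: 4% × 4,415.00 Cr = 176.60 Cr
Total: 602.95 Cr + 203.09 Cr + 353.20 Cr + 176.60 Cr = 1,335.84 Cr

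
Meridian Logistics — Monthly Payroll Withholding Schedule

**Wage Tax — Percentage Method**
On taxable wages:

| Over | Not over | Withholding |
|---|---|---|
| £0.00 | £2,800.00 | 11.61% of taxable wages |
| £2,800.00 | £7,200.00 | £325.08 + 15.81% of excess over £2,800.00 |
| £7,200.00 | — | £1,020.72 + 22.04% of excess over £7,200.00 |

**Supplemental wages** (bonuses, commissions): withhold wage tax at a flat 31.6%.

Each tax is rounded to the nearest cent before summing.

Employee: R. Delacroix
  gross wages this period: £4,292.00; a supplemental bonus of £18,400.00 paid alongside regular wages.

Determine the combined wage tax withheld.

£6,375.37

Wage Tax: taxable = £4,292.00
  £325.08 + 15.81% × (£4,292.00 − £2,800.00) = £325.08 + 15.81% × £1,492.00 = £560.97
Supplemental (31.6% flat on bonus): 31.6% × £18,400.00 = £5,814.40
Total wage tax: £560.97 + £5,814.40 = £6,375.37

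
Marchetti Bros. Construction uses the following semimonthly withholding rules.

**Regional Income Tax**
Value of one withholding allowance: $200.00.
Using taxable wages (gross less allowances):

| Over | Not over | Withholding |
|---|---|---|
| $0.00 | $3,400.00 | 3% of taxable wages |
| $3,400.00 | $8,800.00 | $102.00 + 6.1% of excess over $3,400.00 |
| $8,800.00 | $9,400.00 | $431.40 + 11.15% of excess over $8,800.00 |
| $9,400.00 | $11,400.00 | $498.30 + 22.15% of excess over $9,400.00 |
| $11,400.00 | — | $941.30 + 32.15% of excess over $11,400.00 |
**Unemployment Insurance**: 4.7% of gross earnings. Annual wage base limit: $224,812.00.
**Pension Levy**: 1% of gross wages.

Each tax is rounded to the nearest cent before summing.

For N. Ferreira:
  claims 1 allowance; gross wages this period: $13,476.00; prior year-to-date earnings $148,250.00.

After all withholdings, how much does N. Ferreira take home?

Regional Income Tax: taxable = $13,476.00 − 1×$200.00 = $13,276.00
  $941.30 + 32.15% × ($13,276.00 − $11,400.00) = $941.30 + 32.15% × $1,876.00 = $1,544.43
Unemployment Insurance: 4.7% × $13,476.00 = $633.37
Pension Levy: 1% × $13,476.00 = $134.76
Total withheld: $1,544.43 + $633.37 + $134.76 = $2,312.56
Net pay: $13,476.00 − $2,312.56 = $11,163.44

$11,163.44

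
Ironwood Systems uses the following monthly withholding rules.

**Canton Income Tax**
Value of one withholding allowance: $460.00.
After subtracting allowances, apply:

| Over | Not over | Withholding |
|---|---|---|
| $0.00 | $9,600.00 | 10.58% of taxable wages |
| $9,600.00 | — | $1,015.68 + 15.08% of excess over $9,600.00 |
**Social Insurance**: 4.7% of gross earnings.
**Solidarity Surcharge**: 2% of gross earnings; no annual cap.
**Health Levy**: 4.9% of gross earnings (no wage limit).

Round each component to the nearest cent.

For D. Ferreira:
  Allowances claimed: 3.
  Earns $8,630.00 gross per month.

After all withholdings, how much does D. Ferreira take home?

$6,861.87

Canton Income Tax: taxable = $8,630.00 − 3×$460.00 = $7,250.00
  10.58% × $7,250.00 = $767.05
Social Insurance: 4.7% × $8,630.00 = $405.61
Solidarity Surcharge: 2% × $8,630.00 = $172.60
Health Levy: 4.9% × $8,630.00 = $422.87
Total withheld: $767.05 + $405.61 + $172.60 + $422.87 = $1,768.13
Net pay: $8,630.00 − $1,768.13 = $6,861.87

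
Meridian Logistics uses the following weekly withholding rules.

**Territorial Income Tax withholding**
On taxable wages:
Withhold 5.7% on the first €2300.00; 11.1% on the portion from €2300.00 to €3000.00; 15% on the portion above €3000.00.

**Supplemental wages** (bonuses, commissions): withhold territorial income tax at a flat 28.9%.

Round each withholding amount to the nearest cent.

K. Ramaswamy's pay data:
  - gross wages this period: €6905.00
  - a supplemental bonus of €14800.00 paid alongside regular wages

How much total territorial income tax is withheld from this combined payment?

Territorial Income Tax: taxable = €6905.00
  €208.80 + 15% × (€6905.00 − €3000.00) = €208.80 + 15% × €3905.00 = €794.55
Supplemental (28.9% flat on bonus): 28.9% × €14800.00 = €4277.20
Total territorial income tax: €794.55 + €4277.20 = €5071.75

€5071.75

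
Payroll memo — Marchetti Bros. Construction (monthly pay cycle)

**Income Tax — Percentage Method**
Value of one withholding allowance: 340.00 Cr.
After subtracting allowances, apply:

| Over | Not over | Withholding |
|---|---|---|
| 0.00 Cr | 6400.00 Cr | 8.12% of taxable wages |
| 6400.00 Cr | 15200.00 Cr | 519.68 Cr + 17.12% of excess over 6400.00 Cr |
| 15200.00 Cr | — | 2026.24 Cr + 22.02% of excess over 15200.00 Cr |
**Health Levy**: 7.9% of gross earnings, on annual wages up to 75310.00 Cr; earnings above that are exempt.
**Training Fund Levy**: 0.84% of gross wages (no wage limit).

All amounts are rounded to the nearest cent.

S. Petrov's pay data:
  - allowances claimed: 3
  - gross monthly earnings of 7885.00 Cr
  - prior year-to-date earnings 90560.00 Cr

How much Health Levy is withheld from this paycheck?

Health Levy: YTD 90560.00 Cr ≥ cap 75310.00 Cr → 0.00 Cr

0.00 Cr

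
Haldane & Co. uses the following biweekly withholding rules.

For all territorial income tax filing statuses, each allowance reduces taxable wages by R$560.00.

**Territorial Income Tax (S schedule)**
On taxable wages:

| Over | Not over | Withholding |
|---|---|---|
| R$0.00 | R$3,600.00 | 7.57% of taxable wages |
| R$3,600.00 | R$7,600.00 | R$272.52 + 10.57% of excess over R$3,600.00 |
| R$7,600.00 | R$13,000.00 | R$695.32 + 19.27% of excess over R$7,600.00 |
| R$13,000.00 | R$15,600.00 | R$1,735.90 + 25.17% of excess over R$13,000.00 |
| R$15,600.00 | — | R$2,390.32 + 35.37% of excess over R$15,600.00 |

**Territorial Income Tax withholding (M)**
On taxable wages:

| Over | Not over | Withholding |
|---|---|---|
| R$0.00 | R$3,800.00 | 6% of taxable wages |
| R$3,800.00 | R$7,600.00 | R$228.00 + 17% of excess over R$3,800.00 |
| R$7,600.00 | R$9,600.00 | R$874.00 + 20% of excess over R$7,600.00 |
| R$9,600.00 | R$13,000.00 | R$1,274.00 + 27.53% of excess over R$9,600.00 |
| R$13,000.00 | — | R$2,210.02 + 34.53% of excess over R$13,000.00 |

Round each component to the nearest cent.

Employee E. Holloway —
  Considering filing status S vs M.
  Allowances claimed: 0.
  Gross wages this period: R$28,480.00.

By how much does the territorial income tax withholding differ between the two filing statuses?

R$609.28

Territorial Income Tax (S): taxable = R$28,480.00
  R$2,390.32 + 35.37% × (R$28,480.00 − R$15,600.00) = R$2,390.32 + 35.37% × R$12,880.00 = R$6,945.98
Territorial Income Tax (M): taxable = R$28,480.00
  R$2,210.02 + 34.53% × (R$28,480.00 − R$13,000.00) = R$2,210.02 + 34.53% × R$15,480.00 = R$7,555.26
Difference: |R$6,945.98 − R$7,555.26| = R$609.28 (higher under M)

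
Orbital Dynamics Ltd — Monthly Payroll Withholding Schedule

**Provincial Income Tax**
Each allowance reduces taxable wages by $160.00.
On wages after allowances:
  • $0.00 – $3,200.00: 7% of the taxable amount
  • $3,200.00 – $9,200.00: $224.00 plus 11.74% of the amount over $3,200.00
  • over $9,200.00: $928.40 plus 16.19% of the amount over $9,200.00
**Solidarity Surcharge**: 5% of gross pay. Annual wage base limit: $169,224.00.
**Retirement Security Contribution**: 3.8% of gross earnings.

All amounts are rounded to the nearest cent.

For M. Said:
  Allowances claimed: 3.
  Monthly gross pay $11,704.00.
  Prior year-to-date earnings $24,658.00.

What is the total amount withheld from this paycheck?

$2,286.04

Provincial Income Tax: taxable = $11,704.00 − 3×$160.00 = $11,224.00
  $928.40 + 16.19% × ($11,224.00 − $9,200.00) = $928.40 + 16.19% × $2,024.00 = $1,256.09
Solidarity Surcharge: 5% × $11,704.00 = $585.20
Retirement Security Contribution: 3.8% × $11,704.00 = $444.75
Total: $1,256.09 + $585.20 + $444.75 = $2,286.04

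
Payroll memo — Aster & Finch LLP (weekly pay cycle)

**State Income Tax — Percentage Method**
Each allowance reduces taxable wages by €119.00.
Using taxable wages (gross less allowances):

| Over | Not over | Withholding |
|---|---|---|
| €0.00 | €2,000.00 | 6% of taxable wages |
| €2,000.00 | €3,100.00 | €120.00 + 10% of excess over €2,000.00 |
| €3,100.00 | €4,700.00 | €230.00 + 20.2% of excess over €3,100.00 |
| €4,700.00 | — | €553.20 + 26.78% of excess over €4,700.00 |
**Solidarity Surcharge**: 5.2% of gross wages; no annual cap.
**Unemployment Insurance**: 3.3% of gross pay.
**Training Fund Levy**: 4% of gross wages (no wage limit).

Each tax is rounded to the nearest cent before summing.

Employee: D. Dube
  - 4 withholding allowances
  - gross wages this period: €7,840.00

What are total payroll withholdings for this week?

State Income Tax: taxable = €7,840.00 − 4×€119.00 = €7,364.00
  €553.20 + 26.78% × (€7,364.00 − €4,700.00) = €553.20 + 26.78% × €2,664.00 = €1,266.62
Solidarity Surcharge: 5.2% × €7,840.00 = €407.68
Unemployment Insurance: 3.3% × €7,840.00 = €258.72
Training Fund Levy: 4% × €7,840.00 = €313.60
Total: €1,266.62 + €407.68 + €258.72 + €313.60 = €2,246.62

€2,246.62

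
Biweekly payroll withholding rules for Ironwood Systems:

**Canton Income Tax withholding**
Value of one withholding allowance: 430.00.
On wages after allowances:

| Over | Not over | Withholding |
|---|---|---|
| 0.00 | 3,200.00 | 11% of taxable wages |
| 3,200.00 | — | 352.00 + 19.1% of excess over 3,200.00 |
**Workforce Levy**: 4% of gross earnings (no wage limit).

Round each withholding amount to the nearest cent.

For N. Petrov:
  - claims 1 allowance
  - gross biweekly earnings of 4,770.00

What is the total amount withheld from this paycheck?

Canton Income Tax: taxable = 4,770.00 − 1×430.00 = 4,340.00
  352.00 + 19.1% × (4,340.00 − 3,200.00) = 352.00 + 19.1% × 1,140.00 = 569.74
Workforce Levy: 4% × 4,770.00 = 190.80
Total: 569.74 + 190.80 = 760.54

760.54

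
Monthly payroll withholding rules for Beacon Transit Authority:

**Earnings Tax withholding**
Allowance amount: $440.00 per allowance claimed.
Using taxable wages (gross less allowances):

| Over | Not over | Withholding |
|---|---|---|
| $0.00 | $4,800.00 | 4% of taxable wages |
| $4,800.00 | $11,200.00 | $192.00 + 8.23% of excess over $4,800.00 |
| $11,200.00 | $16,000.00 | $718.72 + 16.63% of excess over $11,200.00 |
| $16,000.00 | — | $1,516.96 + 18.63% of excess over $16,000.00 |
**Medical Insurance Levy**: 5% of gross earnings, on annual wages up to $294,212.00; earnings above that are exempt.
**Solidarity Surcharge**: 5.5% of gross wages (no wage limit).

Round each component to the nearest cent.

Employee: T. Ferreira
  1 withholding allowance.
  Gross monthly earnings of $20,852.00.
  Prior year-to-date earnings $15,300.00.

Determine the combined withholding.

Earnings Tax: taxable = $20,852.00 − 1×$440.00 = $20,412.00
  $1,516.96 + 18.63% × ($20,412.00 − $16,000.00) = $1,516.96 + 18.63% × $4,412.00 = $2,338.92
Medical Insurance Levy: 5% × $20,852.00 = $1,042.60
Solidarity Surcharge: 5.5% × $20,852.00 = $1,146.86
Total: $2,338.92 + $1,042.60 + $1,146.86 = $4,528.38

$4,528.38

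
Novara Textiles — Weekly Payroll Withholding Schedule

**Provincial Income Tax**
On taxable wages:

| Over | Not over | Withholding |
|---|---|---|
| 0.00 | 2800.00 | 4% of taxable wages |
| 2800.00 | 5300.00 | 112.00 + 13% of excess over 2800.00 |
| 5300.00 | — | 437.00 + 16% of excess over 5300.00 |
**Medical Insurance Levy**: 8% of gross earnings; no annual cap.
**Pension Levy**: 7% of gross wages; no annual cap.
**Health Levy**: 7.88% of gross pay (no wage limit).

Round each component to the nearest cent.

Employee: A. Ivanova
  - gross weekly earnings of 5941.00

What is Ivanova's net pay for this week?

Provincial Income Tax: taxable = 5941.00
  437.00 + 16% × (5941.00 − 5300.00) = 437.00 + 16% × 641.00 = 539.56
Medical Insurance Levy: 8% × 5941.00 = 475.28
Pension Levy: 7% × 5941.00 = 415.87
Health Levy: 7.88% × 5941.00 = 468.15
Total withheld: 539.56 + 475.28 + 415.87 + 468.15 = 1898.86
Net pay: 5941.00 − 1898.86 = 4042.14

4042.14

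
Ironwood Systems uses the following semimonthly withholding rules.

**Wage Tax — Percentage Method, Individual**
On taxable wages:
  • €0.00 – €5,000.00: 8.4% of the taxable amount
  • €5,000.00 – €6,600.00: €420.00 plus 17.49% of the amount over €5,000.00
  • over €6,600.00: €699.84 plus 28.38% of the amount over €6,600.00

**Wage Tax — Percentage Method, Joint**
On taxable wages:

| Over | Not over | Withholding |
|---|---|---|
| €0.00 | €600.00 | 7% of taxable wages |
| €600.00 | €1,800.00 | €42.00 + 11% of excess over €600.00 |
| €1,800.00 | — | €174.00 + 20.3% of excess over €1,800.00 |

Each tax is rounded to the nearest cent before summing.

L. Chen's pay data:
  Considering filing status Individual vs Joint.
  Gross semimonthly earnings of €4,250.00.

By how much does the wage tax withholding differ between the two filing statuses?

€314.35

Wage Tax (Individual): taxable = €4,250.00
  8.4% × €4,250.00 = €357.00
Wage Tax (Joint): taxable = €4,250.00
  €174.00 + 20.3% × (€4,250.00 − €1,800.00) = €174.00 + 20.3% × €2,450.00 = €671.35
Difference: |€357.00 − €671.35| = €314.35 (higher under Joint)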